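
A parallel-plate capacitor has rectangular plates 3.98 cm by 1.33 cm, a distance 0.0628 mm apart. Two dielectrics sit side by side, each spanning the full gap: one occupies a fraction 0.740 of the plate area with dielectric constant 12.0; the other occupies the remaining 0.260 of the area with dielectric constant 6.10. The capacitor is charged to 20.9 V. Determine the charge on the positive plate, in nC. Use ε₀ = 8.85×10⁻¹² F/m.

Q ≈ 16.3 nC

A = 3.98 × 1.33 cm² = 5.29×10⁻⁴ m².
Side-by-side slabs ⇒ two capacitors in parallel, each spanning the full gap.
C₁ = κ₁ε₀A₁/d = 12.0 × 8.85×10⁻¹² × 3.92×10⁻⁴ / 6.28×10⁻⁵ = 6.62×10⁻¹⁰ F.
C₂ = κ₂ε₀A₂/d = 6.10 × 8.85×10⁻¹² × 1.38×10⁻⁴ / 6.28×10⁻⁵ = 1.18×10⁻¹⁰ F.
C = C₁ + C₂ = 7.81×10⁻¹⁰ F.
Q = CV = 7.81×10⁻¹⁰ × 20.9 = 1.63×10⁻⁸ C.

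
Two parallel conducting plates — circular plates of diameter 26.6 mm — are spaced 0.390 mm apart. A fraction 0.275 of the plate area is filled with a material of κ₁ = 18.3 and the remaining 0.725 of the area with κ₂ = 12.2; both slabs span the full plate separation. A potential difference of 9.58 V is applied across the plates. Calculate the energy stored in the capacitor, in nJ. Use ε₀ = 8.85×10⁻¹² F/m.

8.03 nJ

A = π(26.6/2 mm)² = 5.56×10⁻⁴ m².
Side-by-side slabs ⇒ two capacitors in parallel, each spanning the full gap.
C₁ = κ₁ε₀A₁/d = 18.3 × 8.85×10⁻¹² × 1.53×10⁻⁴ / 3.90×10⁻⁴ = 6.35×10⁻¹¹ F.
C₂ = κ₂ε₀A₂/d = 12.2 × 8.85×10⁻¹² × 4.03×10⁻⁴ / 3.90×10⁻⁴ = 1.12×10⁻¹⁰ F.
C = C₁ + C₂ = 1.75×10⁻¹⁰ F.
U = ½CV² = ½ × 1.75×10⁻¹⁰ × (9.58)² = 8.03×10⁻⁹ J.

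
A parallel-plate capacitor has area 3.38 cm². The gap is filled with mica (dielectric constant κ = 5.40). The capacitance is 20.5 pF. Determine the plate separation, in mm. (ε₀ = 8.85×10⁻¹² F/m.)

A = 3.38 cm² = 3.38×10⁻⁴ m².
d = κε₀A/C = 5.40 × 8.85×10⁻¹² × 3.38×10⁻⁴ / 2.05×10⁻¹¹ = 7.88×10⁻⁴ m.

0.788 mm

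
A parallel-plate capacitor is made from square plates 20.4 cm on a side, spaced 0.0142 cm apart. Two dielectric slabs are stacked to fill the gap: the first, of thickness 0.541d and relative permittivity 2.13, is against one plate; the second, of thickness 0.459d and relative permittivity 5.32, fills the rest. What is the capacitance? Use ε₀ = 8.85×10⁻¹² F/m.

C ≈ 7.62 nF

A = (20.4 cm)² = 4.16×10⁻² m².
Stacked slabs ⇒ two capacitors in series, each with the full plate area.
C₁ = κ₁ε₀A/d₁ = 2.13 × 8.85×10⁻¹² × 4.16×10⁻² / 7.68×10⁻⁵ = 1.02×10⁻⁸ F.
C₂ = κ₂ε₀A/d₂ = 5.32 × 8.85×10⁻¹² × 4.16×10⁻² / 6.52×10⁻⁵ = 3.01×10⁻⁸ F.
C = (1/C₁ + 1/C₂)⁻¹ = 7.62×10⁻⁹ F.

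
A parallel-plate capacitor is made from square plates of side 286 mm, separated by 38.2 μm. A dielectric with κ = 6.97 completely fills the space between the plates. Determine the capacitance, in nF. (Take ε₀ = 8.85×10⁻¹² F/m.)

132 nF

A = (286 mm)² = 8.18×10⁻² m².
C = κε₀A/d = 6.97 × 8.85×10⁻¹² × 8.18×10⁻² / 3.82×10⁻⁵ = 1.32×10⁻⁷ F.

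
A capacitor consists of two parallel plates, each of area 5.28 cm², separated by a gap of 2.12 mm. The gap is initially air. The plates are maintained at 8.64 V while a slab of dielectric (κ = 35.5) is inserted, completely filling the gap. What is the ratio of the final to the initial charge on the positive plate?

35.5

Battery connected ⇒ V is held fixed.
C₂ = 35.5 C₁ and Q = CV, so Q₂/Q₁ = C₂/C₁ = 35.5.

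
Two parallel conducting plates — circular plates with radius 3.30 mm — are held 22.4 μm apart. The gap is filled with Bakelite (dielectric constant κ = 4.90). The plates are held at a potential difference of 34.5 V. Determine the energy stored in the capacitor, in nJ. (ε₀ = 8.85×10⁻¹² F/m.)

A = π(3.30 mm)² = 3.42×10⁻⁵ m².
C = κε₀A/d = 4.90 × 8.85×10⁻¹² × 3.42×10⁻⁵ / 2.24×10⁻⁵ = 6.62×10⁻¹¹ F.
U = ½CV² = ½ × 6.62×10⁻¹¹ × (34.5)² = 3.94×10⁻⁸ J.

U ≈ 39.4 nJ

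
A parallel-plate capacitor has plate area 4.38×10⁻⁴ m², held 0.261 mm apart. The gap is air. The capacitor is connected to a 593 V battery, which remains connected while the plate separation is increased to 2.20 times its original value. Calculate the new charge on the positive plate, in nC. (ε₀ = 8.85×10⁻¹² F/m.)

Initially C₁ = ε₀A/d = 8.85×10⁻¹² × 4.38×10⁻⁴ / 2.61×10⁻⁴ = 1.49×10⁻¹¹ F.
Q₁ = 8.81×10⁻⁹ C.
Battery connected ⇒ V is held fixed. C₂ = 0.455 C₁ and Q = CV, so Q₂/Q₁ = C₂/C₁ = 0.455.
Q₂ = 0.455 × 8.81×10⁻⁹ = 4.00×10⁻⁹ C.

4.00 nC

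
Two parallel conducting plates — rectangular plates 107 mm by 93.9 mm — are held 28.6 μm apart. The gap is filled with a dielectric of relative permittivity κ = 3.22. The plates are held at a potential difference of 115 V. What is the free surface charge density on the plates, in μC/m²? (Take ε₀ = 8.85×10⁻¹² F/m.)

σ ≈ 115 μC/m²

A = 107 × 93.9 mm² = 1.00×10⁻² m².
C = κε₀A/d = 3.22 × 8.85×10⁻¹² × 1.00×10⁻² / 2.86×10⁻⁵ = 1.00×10⁻⁸ F.
σ = Q/A = CV/A = 1.00×10⁻⁸ × 115 / 1.00×10⁻² = 1.15×10⁻⁴ C/m².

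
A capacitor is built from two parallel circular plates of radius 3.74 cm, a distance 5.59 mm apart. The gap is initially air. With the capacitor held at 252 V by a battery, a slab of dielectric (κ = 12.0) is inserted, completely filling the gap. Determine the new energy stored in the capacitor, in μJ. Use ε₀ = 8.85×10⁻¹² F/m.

A = π(3.74 cm)² = 4.39×10⁻³ m².
Initially C₁ = ε₀A/d = 8.85×10⁻¹² × 4.39×10⁻³ / 5.59×10⁻³ = 6.96×10⁻¹² F.
U₁ = 2.21×10⁻⁷ J.
Battery connected ⇒ V is held fixed. C₂ = 12.0 C₁ and U = ½CV², so U₂/U₁ = C₂/C₁ = 12.0.
U₂ = 12.0 × 2.21×10⁻⁷ = 2.65×10⁻⁶ J.

2.65 μJ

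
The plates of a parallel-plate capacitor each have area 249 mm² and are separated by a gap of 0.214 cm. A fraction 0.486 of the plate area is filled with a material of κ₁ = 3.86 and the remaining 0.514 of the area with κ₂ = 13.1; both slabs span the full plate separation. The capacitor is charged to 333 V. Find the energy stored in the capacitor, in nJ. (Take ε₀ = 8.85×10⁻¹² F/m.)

492 nJ

A = 249 mm² = 2.49×10⁻⁴ m².
Side-by-side slabs ⇒ two capacitors in parallel, each spanning the full gap.
C₁ = κ₁ε₀A₁/d = 3.86 × 8.85×10⁻¹² × 1.21×10⁻⁴ / 2.14×10⁻³ = 1.93×10⁻¹² F.
C₂ = κ₂ε₀A₂/d = 13.1 × 8.85×10⁻¹² × 1.28×10⁻⁴ / 2.14×10⁻³ = 6.93×10⁻¹² F.
C = C₁ + C₂ = 8.87×10⁻¹² F.
U = ½CV² = ½ × 8.87×10⁻¹² × (333)² = 4.92×10⁻⁷ J.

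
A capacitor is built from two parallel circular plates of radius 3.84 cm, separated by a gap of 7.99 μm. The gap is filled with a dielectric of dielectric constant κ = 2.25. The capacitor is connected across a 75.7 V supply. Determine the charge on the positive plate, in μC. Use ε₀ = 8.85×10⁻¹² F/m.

0.874 μC

A = π(3.84 cm)² = 4.63×10⁻³ m².
C = κε₀A/d = 2.25 × 8.85×10⁻¹² × 4.63×10⁻³ / 7.99×10⁻⁶ = 1.15×10⁻⁸ F.
Q = CV = 1.15×10⁻⁸ × 75.7 = 8.74×10⁻⁷ C.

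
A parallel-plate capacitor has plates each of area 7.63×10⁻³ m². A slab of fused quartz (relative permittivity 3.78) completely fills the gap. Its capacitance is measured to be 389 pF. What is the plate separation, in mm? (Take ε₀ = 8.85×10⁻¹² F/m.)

d ≈ 0.656 mm

d = κε₀A/C = 3.78 × 8.85×10⁻¹² × 7.63×10⁻³ / 3.89×10⁻¹⁰ = 6.56×10⁻⁴ m.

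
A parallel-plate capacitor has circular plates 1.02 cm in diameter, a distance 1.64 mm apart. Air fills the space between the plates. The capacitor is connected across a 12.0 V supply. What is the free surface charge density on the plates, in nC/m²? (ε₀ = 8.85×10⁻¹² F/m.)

σ ≈ 64.8 nC/m²

A = π(1.02/2 cm)² = 8.17×10⁻⁵ m².
C = ε₀A/d = 8.85×10⁻¹² × 8.17×10⁻⁵ / 1.64×10⁻³ = 4.41×10⁻¹³ F.
σ = Q/A = CV/A = 4.41×10⁻¹³ × 12.0 / 8.17×10⁻⁵ = 6.48×10⁻⁸ C/m².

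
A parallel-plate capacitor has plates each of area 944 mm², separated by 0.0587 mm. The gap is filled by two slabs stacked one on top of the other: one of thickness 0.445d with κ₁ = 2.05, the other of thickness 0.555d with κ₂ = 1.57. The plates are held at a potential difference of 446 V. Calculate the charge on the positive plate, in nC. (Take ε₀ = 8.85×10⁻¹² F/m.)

A = 944 mm² = 9.44×10⁻⁴ m².
Stacked slabs ⇒ two capacitors in series, each with the full plate area.
C₁ = κ₁ε₀A/d₁ = 2.05 × 8.85×10⁻¹² × 9.44×10⁻⁴ / 2.61×10⁻⁵ = 6.56×10⁻¹⁰ F.
C₂ = κ₂ε₀A/d₂ = 1.57 × 8.85×10⁻¹² × 9.44×10⁻⁴ / 3.26×10⁻⁵ = 4.03×10⁻¹⁰ F.
C = (1/C₁ + 1/C₂)⁻¹ = 2.49×10⁻¹⁰ F.
Q = CV = 2.49×10⁻¹⁰ × 446 = 1.11×10⁻⁷ C.

Q ≈ 111 nC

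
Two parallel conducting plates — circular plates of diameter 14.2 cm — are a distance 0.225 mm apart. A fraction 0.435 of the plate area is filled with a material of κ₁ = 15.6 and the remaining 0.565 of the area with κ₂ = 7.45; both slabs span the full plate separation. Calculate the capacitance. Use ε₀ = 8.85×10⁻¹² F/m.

A = π(14.2/2 cm)² = 1.58×10⁻² m².
Side-by-side slabs ⇒ two capacitors in parallel, each spanning the full gap.
C₁ = κ₁ε₀A₁/d = 15.6 × 8.85×10⁻¹² × 6.89×10⁻³ / 2.25×10⁻⁴ = 4.23×10⁻⁹ F.
C₂ = κ₂ε₀A₂/d = 7.45 × 8.85×10⁻¹² × 8.95×10⁻³ / 2.25×10⁻⁴ = 2.62×10⁻⁹ F.
C = C₁ + C₂ = 6.85×10⁻⁹ F.

6.85 nF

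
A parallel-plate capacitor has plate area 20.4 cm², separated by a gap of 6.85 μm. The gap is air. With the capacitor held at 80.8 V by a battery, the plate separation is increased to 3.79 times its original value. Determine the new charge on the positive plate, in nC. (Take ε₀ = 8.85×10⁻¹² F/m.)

A = 20.4 cm² = 2.04×10⁻³ m².
Initially C₁ = ε₀A/d = 8.85×10⁻¹² × 2.04×10⁻³ / 6.85×10⁻⁶ = 2.64×10⁻⁹ F.
Q₁ = 2.13×10⁻⁷ C.
Battery connected ⇒ V is held fixed. C₂ = 0.264 C₁ and Q = CV, so Q₂/Q₁ = C₂/C₁ = 0.264.
Q₂ = 0.264 × 2.13×10⁻⁷ = 5.62×10⁻⁸ C.

Q ≈ 56.2 nC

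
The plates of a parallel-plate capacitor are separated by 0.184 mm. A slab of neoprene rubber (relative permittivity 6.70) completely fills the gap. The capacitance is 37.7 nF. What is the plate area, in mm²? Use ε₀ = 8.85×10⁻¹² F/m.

A = Cd/(κε₀) = 3.77×10⁻⁸ × 1.84×10⁻⁴ / (6.70 × 8.85×10⁻¹²) = 0.117 m².

1.17×10⁵ mm²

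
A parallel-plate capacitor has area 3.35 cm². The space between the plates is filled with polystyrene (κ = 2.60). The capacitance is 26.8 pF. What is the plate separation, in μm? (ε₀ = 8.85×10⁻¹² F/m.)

288 μm

A = 3.35 cm² = 3.35×10⁻⁴ m².
d = κε₀A/C = 2.60 × 8.85×10⁻¹² × 3.35×10⁻⁴ / 2.68×10⁻¹¹ = 2.88×10⁻⁴ m.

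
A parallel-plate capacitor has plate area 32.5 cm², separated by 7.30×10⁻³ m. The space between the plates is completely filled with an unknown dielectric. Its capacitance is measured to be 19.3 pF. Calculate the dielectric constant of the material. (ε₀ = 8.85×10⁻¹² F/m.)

4.90

A = 32.5 cm² = 3.25×10⁻³ m².
κ = Cd/(ε₀A) = 1.93×10⁻¹¹ × 7.30×10⁻³ / (8.85×10⁻¹² × 3.25×10⁻³) = 4.90.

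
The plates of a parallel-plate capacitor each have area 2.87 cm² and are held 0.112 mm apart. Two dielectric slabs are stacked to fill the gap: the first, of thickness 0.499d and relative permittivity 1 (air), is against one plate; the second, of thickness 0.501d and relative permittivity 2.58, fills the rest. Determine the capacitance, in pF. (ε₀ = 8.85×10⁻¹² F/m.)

C ≈ 32.7 pF

A = 2.87 cm² = 2.87×10⁻⁴ m².
Stacked slabs ⇒ two capacitors in series, each with the full plate area.
C₁ = κ₁ε₀A/d₁ = 1.00 × 8.85×10⁻¹² × 2.87×10⁻⁴ / 5.59×10⁻⁵ = 4.54×10⁻¹¹ F.
C₂ = κ₂ε₀A/d₂ = 2.58 × 8.85×10⁻¹² × 2.87×10⁻⁴ / 5.61×10⁻⁵ = 1.17×10⁻¹⁰ F.
C = (1/C₁ + 1/C₂)⁻¹ = 3.27×10⁻¹¹ F.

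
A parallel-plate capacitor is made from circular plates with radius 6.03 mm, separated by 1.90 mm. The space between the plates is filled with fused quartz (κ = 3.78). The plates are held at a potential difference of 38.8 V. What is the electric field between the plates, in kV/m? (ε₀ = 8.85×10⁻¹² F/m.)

E ≈ 20.4 kV/m

E = V/d = 38.8 / 1.90×10⁻³ = 2.04×10⁴ V/m.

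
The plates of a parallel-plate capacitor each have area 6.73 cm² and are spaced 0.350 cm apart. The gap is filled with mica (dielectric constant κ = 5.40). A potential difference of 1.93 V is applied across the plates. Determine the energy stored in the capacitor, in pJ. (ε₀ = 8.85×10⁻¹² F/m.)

17.1 pJ

A = 6.73 cm² = 6.73×10⁻⁴ m².
C = κε₀A/d = 5.40 × 8.85×10⁻¹² × 6.73×10⁻⁴ / 3.50×10⁻³ = 9.19×10⁻¹² F.
U = ½CV² = ½ × 9.19×10⁻¹² × (1.93)² = 1.71×10⁻¹¹ J.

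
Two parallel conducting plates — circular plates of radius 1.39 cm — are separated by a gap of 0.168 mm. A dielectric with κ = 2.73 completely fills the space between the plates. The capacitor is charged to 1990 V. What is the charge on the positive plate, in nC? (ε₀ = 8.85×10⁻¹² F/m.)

A = π(1.39 cm)² = 6.07×10⁻⁴ m².
C = κε₀A/d = 2.73 × 8.85×10⁻¹² × 6.07×10⁻⁴ / 1.68×10⁻⁴ = 8.73×10⁻¹¹ F.
Q = CV = 8.73×10⁻¹¹ × 1990 = 1.74×10⁻⁷ C.

174 nC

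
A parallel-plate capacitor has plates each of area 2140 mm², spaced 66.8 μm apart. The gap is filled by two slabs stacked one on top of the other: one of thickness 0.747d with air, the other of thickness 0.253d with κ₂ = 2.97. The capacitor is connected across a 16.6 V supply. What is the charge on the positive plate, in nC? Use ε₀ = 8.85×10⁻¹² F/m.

A = 2140 mm² = 2.14×10⁻³ m².
Stacked slabs ⇒ two capacitors in series, each with the full plate area.
C₁ = κ₁ε₀A/d₁ = 1.00 × 8.85×10⁻¹² × 2.14×10⁻³ / 4.99×10⁻⁵ = 3.80×10⁻¹⁰ F.
C₂ = κ₂ε₀A/d₂ = 2.97 × 8.85×10⁻¹² × 2.14×10⁻³ / 1.69×10⁻⁵ = 3.33×10⁻⁹ F.
C = (1/C₁ + 1/C₂)⁻¹ = 3.41×10⁻¹⁰ F.
Q = CV = 3.41×10⁻¹⁰ × 16.6 = 5.66×10⁻⁹ C.

Q ≈ 5.66 nC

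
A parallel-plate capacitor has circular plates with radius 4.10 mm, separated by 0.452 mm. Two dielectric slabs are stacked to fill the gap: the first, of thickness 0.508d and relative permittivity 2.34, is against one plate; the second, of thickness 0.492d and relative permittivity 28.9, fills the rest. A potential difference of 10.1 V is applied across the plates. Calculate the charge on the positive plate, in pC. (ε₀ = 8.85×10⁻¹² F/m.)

A = π(4.10 mm)² = 5.28×10⁻⁵ m².
Stacked slabs ⇒ two capacitors in series, each with the full plate area.
C₁ = κ₁ε₀A/d₁ = 2.34 × 8.85×10⁻¹² × 5.28×10⁻⁵ / 2.30×10⁻⁴ = 4.76×10⁻¹² F.
C₂ = κ₂ε₀A/d₂ = 28.9 × 8.85×10⁻¹² × 5.28×10⁻⁵ / 2.22×10⁻⁴ = 6.07×10⁻¹¹ F.
C = (1/C₁ + 1/C₂)⁻¹ = 4.42×10⁻¹² F.
Q = CV = 4.42×10⁻¹² × 10.1 = 4.46×10⁻¹¹ C.

Q ≈ 44.6 pC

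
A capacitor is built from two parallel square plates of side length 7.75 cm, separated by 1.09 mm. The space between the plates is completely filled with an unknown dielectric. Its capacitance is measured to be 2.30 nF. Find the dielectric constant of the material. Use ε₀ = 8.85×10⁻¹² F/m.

A = (7.75 cm)² = 6.01×10⁻³ m².
κ = Cd/(ε₀A) = 2.30×10⁻⁹ × 1.09×10⁻³ / (8.85×10⁻¹² × 6.01×10⁻³) = 47.2.

κ ≈ 47.2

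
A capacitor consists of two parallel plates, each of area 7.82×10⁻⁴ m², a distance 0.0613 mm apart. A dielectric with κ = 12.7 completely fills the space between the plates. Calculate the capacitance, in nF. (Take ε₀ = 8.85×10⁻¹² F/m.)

C = κε₀A/d = 12.7 × 8.85×10⁻¹² × 7.82×10⁻⁴ / 6.13×10⁻⁵ = 1.43×10⁻⁹ F.

C ≈ 1.43 nF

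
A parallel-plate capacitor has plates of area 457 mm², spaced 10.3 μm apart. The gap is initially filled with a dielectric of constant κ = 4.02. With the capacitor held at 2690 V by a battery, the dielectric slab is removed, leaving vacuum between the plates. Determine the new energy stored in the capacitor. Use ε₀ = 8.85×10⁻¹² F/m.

1.42 mJ

A = 457 mm² = 4.57×10⁻⁴ m².
Initially C₁ = κε₀A/d = 4.02 × 8.85×10⁻¹² × 4.57×10⁻⁴ / 1.03×10⁻⁵ = 1.58×10⁻⁹ F.
U₁ = 5.71×10⁻³ J.
Battery connected ⇒ V is held fixed. C₂ = 0.249 C₁ and U = ½CV², so U₂/U₁ = C₂/C₁ = 0.249.
U₂ = 0.249 × 5.71×10⁻³ = 1.42×10⁻³ J.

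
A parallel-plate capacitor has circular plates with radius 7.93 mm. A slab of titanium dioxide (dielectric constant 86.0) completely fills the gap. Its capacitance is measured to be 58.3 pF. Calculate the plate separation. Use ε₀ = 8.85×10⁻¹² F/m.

A = π(7.93 mm)² = 1.98×10⁻⁴ m².
d = κε₀A/C = 86.0 × 8.85×10⁻¹² × 1.98×10⁻⁴ / 5.83×10⁻¹¹ = 2.58×10⁻³ m.

d ≈ 2.58 mm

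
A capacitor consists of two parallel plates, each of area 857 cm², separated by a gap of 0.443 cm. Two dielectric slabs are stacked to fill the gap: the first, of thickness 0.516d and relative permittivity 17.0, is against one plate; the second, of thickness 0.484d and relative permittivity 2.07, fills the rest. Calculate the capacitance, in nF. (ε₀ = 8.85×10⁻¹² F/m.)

A = 857 cm² = 8.57×10⁻² m².
Stacked slabs ⇒ two capacitors in series, each with the full plate area.
C₁ = κ₁ε₀A/d₁ = 17.0 × 8.85×10⁻¹² × 8.57×10⁻² / 2.29×10⁻³ = 5.64×10⁻⁹ F.
C₂ = κ₂ε₀A/d₂ = 2.07 × 8.85×10⁻¹² × 8.57×10⁻² / 2.14×10⁻³ = 7.32×10⁻¹⁰ F.
C = (1/C₁ + 1/C₂)⁻¹ = 6.48×10⁻¹⁰ F.

C ≈ 0.648 nF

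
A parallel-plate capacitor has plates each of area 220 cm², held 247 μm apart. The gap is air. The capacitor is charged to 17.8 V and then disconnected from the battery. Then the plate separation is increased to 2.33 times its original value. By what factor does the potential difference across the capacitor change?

Isolated ⇒ Q is held fixed.
C₂ = 0.429 C₁ and V = Q/C, so V₂/V₁ = C₁/C₂ = 2.33.

2.33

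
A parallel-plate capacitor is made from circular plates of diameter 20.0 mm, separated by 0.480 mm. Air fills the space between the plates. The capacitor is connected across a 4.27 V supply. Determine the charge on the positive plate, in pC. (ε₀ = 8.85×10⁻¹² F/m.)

A = π(20.0/2 mm)² = 3.14×10⁻⁴ m².
C = ε₀A/d = 8.85×10⁻¹² × 3.14×10⁻⁴ / 4.80×10⁻⁴ = 5.79×10⁻¹² F.
Q = CV = 5.79×10⁻¹² × 4.27 = 2.47×10⁻¹¹ C.

24.7 pC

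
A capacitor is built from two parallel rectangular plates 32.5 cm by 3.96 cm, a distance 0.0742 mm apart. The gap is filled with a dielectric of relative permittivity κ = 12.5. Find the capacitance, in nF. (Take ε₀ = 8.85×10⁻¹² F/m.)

A = 32.5 × 3.96 cm² = 1.29×10⁻² m².
C = κε₀A/d = 12.5 × 8.85×10⁻¹² × 1.29×10⁻² / 7.42×10⁻⁵ = 1.92×10⁻⁸ F.

19.2 nF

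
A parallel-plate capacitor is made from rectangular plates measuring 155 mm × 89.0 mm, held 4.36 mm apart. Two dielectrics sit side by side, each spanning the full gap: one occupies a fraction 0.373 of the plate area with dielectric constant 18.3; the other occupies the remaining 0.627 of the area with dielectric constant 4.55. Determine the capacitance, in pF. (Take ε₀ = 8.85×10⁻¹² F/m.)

A = 155 × 89.0 mm² = 1.38×10⁻² m².
Side-by-side slabs ⇒ two capacitors in parallel, each spanning the full gap.
C₁ = κ₁ε₀A₁/d = 18.3 × 8.85×10⁻¹² × 5.15×10⁻³ / 4.36×10⁻³ = 1.91×10⁻¹⁰ F.
C₂ = κ₂ε₀A₂/d = 4.55 × 8.85×10⁻¹² × 8.65×10⁻³ / 4.36×10⁻³ = 7.99×10⁻¹¹ F.
C = C₁ + C₂ = 2.71×10⁻¹⁰ F.

C ≈ 271 pF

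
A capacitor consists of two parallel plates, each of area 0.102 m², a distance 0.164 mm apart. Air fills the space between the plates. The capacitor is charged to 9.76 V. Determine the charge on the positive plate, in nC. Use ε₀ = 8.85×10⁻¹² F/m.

Q ≈ 53.7 nC

C = ε₀A/d = 8.85×10⁻¹² × 0.102 / 1.64×10⁻⁴ = 5.50×10⁻⁹ F.
Q = CV = 5.50×10⁻⁹ × 9.76 = 5.37×10⁻⁸ C.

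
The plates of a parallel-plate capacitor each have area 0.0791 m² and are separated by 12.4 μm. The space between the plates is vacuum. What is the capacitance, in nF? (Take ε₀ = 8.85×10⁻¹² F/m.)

C ≈ 56.5 nF

C = ε₀A/d = 8.85×10⁻¹² × 7.91×10⁻² / 1.24×10⁻⁵ = 5.65×10⁻⁸ F.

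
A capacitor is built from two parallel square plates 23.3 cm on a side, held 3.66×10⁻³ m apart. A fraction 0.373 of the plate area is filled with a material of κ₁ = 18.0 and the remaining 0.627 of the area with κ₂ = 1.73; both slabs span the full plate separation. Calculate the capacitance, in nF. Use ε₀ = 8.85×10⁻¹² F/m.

A = (23.3 cm)² = 5.43×10⁻² m².
Side-by-side slabs ⇒ two capacitors in parallel, each spanning the full gap.
C₁ = κ₁ε₀A₁/d = 18.0 × 8.85×10⁻¹² × 2.02×10⁻² / 3.66×10⁻³ = 8.81×10⁻¹⁰ F.
C₂ = κ₂ε₀A₂/d = 1.73 × 8.85×10⁻¹² × 3.40×10⁻² / 3.66×10⁻³ = 1.42×10⁻¹⁰ F.
C = C₁ + C₂ = 1.02×10⁻⁹ F.

C ≈ 1.02 nF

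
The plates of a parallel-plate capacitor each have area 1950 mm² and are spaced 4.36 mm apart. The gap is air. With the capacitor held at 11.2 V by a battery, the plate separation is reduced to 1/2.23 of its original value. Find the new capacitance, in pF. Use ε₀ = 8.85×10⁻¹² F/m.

A = 1950 mm² = 1.95×10⁻³ m².
Initially C₁ = ε₀A/d = 8.85×10⁻¹² × 1.95×10⁻³ / 4.36×10⁻³ = 3.96×10⁻¹² F.
C = ε₀A/d scales as 1/d, so C₂/C₁ = d₁/d₂ = 2.23.
C₂ = 2.23 × 3.96×10⁻¹² = 8.83×10⁻¹² F.

C ≈ 8.83 pF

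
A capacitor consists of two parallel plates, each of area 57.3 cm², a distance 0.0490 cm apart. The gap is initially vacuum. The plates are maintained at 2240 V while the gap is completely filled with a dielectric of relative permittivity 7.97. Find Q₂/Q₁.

Battery connected ⇒ V is held fixed.
C₂ = 7.97 C₁ and Q = CV, so Q₂/Q₁ = C₂/C₁ = 7.97.

7.97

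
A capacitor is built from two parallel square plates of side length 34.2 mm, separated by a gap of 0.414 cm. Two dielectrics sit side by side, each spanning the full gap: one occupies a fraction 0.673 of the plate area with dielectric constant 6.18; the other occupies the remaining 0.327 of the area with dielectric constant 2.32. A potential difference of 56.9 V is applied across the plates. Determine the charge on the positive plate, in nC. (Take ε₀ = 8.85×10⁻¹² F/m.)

A = (34.2 mm)² = 1.17×10⁻³ m².
Side-by-side slabs ⇒ two capacitors in parallel, each spanning the full gap.
C₁ = κ₁ε₀A₁/d = 6.18 × 8.85×10⁻¹² × 7.87×10⁻⁴ / 4.14×10⁻³ = 1.04×10⁻¹¹ F.
C₂ = κ₂ε₀A₂/d = 2.32 × 8.85×10⁻¹² × 3.82×10⁻⁴ / 4.14×10⁻³ = 1.90×10⁻¹² F.
C = C₁ + C₂ = 1.23×10⁻¹¹ F.
Q = CV = 1.23×10⁻¹¹ × 56.9 = 7.00×10⁻¹⁰ C.

0.700 nC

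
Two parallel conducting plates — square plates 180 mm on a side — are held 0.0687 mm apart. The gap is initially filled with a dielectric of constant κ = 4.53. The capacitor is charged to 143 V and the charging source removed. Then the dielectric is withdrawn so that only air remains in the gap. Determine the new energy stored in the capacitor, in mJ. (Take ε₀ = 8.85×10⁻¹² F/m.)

A = (180 mm)² = 3.24×10⁻² m².
Initially C₁ = κε₀A/d = 4.53 × 8.85×10⁻¹² × 3.24×10⁻² / 6.87×10⁻⁵ = 1.89×10⁻⁸ F.
U₁ = 1.93×10⁻⁴ J.
Isolated ⇒ Q is held fixed. C₂ = 0.221 C₁ and U = Q²/(2C), so U₂/U₁ = C₁/C₂ = 4.53.
U₂ = 4.53 × 1.93×10⁻⁴ = 8.76×10⁻⁴ J.

U ≈ 0.876 mJ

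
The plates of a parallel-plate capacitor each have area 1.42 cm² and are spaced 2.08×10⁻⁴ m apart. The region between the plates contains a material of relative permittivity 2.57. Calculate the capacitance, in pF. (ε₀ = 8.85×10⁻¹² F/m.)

C ≈ 15.5 pF

A = 1.42 cm² = 1.42×10⁻⁴ m².
C = κε₀A/d = 2.57 × 8.85×10⁻¹² × 1.42×10⁻⁴ / 2.08×10⁻⁴ = 1.55×10⁻¹¹ F.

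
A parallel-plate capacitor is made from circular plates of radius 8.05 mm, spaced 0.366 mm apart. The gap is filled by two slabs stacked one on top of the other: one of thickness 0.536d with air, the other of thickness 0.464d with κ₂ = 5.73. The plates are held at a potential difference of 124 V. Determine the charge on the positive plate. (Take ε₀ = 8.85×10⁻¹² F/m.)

Q ≈ 0.989 nC

A = π(8.05 mm)² = 2.04×10⁻⁴ m².
Stacked slabs ⇒ two capacitors in series, each with the full plate area.
C₁ = κ₁ε₀A/d₁ = 1.00 × 8.85×10⁻¹² × 2.04×10⁻⁴ / 1.96×10⁻⁴ = 9.18×10⁻¹² F.
C₂ = κ₂ε₀A/d₂ = 5.73 × 8.85×10⁻¹² × 2.04×10⁻⁴ / 1.70×10⁻⁴ = 6.08×10⁻¹¹ F.
C = (1/C₁ + 1/C₂)⁻¹ = 7.98×10⁻¹² F.
Q = CV = 7.98×10⁻¹² × 124 = 9.89×10⁻¹⁰ C.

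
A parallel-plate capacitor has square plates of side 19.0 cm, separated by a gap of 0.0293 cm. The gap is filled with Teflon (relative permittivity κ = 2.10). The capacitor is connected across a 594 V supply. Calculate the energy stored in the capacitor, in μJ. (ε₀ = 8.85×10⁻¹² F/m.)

A = (19.0 cm)² = 3.61×10⁻² m².
C = κε₀A/d = 2.10 × 8.85×10⁻¹² × 3.61×10⁻² / 2.93×10⁻⁴ = 2.29×10⁻⁹ F.
U = ½CV² = ½ × 2.29×10⁻⁹ × (594)² = 4.04×10⁻⁴ J.

U ≈ 404 μJ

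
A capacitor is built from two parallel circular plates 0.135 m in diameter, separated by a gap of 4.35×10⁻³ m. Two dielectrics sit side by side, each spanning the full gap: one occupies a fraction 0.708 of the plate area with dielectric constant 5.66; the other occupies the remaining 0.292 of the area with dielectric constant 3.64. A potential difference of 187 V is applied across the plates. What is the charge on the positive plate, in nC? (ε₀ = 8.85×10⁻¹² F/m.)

27.6 nC

A = π(0.135/2 m)² = 1.43×10⁻² m².
Side-by-side slabs ⇒ two capacitors in parallel, each spanning the full gap.
C₁ = κ₁ε₀A₁/d = 5.66 × 8.85×10⁻¹² × 1.01×10⁻² / 4.35×10⁻³ = 1.17×10⁻¹⁰ F.
C₂ = κ₂ε₀A₂/d = 3.64 × 8.85×10⁻¹² × 4.18×10⁻³ / 4.35×10⁻³ = 3.10×10⁻¹¹ F.
C = C₁ + C₂ = 1.48×10⁻¹⁰ F.
Q = CV = 1.48×10⁻¹⁰ × 187 = 2.76×10⁻⁸ C.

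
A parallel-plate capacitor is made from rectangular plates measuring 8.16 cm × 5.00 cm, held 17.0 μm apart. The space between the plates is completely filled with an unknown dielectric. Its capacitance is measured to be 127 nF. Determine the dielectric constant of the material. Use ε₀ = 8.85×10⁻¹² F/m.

A = 8.16 × 5.00 cm² = 4.08×10⁻³ m².
κ = Cd/(ε₀A) = 1.27×10⁻⁷ × 1.70×10⁻⁵ / (8.85×10⁻¹² × 4.08×10⁻³) = 59.8.

κ ≈ 59.8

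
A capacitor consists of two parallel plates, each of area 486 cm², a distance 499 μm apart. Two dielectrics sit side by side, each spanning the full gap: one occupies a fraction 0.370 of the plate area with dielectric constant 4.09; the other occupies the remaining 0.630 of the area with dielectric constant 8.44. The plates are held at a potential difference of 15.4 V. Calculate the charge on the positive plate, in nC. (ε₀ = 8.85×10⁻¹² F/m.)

A = 486 cm² = 4.86×10⁻² m².
Side-by-side slabs ⇒ two capacitors in parallel, each spanning the full gap.
C₁ = κ₁ε₀A₁/d = 4.09 × 8.85×10⁻¹² × 1.80×10⁻² / 4.99×10⁻⁴ = 1.30×10⁻⁹ F.
C₂ = κ₂ε₀A₂/d = 8.44 × 8.85×10⁻¹² × 3.06×10⁻² / 4.99×10⁻⁴ = 4.58×10⁻⁹ F.
C = C₁ + C₂ = 5.89×10⁻⁹ F.
Q = CV = 5.89×10⁻⁹ × 15.4 = 9.07×10⁻⁸ C.

90.7 nC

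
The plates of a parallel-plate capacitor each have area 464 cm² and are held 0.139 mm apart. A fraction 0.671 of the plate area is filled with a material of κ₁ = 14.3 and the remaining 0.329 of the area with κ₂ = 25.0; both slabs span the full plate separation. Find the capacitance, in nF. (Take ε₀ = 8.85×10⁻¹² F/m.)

C ≈ 52.6 nF

A = 464 cm² = 4.64×10⁻² m².
Side-by-side slabs ⇒ two capacitors in parallel, each spanning the full gap.
C₁ = κ₁ε₀A₁/d = 14.3 × 8.85×10⁻¹² × 3.11×10⁻² / 1.39×10⁻⁴ = 2.83×10⁻⁸ F.
C₂ = κ₂ε₀A₂/d = 25.0 × 8.85×10⁻¹² × 1.53×10⁻² / 1.39×10⁻⁴ = 2.43×10⁻⁸ F.
C = C₁ + C₂ = 5.26×10⁻⁸ F.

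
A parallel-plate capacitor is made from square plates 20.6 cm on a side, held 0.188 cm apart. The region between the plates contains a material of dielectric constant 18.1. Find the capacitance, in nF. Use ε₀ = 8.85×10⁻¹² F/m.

3.62 nF

A = (20.6 cm)² = 4.24×10⁻² m².
C = κε₀A/d = 18.1 × 8.85×10⁻¹² × 4.24×10⁻² / 1.88×10⁻³ = 3.62×10⁻⁹ F.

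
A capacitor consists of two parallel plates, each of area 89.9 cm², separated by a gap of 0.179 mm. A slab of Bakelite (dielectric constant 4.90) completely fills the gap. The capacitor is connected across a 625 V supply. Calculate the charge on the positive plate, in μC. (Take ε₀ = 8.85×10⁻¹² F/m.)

Q ≈ 1.36 μC

A = 89.9 cm² = 8.99×10⁻³ m².
C = κε₀A/d = 4.90 × 8.85×10⁻¹² × 8.99×10⁻³ / 1.79×10⁻⁴ = 2.18×10⁻⁹ F.
Q = CV = 2.18×10⁻⁹ × 625 = 1.36×10⁻⁶ C.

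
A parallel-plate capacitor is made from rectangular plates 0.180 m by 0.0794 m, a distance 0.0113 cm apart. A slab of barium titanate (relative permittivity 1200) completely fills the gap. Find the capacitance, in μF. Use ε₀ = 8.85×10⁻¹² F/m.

A = 0.180 × 0.0794 m² = 1.43×10⁻² m².
C = κε₀A/d = 1200 × 8.85×10⁻¹² × 1.43×10⁻² / 1.13×10⁻⁴ = 1.34×10⁻⁶ F.

1.34 μF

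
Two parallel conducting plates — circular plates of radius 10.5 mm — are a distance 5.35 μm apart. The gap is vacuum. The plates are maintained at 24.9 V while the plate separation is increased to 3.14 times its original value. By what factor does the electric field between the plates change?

0.318

Battery connected ⇒ V is held fixed.
E = V/d, so E₂/E₁ = d₁/d₂ = 0.318.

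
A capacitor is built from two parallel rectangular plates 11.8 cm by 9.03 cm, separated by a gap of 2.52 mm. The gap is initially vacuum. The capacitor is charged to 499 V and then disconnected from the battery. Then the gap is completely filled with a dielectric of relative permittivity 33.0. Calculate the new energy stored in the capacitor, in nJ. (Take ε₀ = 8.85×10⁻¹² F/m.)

141 nJ

A = 11.8 × 9.03 cm² = 1.07×10⁻² m².
Initially C₁ = ε₀A/d = 8.85×10⁻¹² × 1.07×10⁻² / 2.52×10⁻³ = 3.74×10⁻¹¹ F.
U₁ = 4.66×10⁻⁶ J.
Isolated ⇒ Q is held fixed. C₂ = 33.0 C₁ and U = Q²/(2C), so U₂/U₁ = C₁/C₂ = 0.0303.
U₂ = 0.0303 × 4.66×10⁻⁶ = 1.41×10⁻⁷ J.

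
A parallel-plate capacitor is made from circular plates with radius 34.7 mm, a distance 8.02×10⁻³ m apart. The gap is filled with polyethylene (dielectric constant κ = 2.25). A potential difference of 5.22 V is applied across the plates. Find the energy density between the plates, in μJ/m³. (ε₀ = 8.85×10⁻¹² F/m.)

E = V/d = 5.22 / 8.02×10⁻³ = 6.51×10² V/m.
u = ½κε₀E² = ½ × 2.25 × 8.85×10⁻¹² × (6.51×10²)² = 4.22×10⁻⁶ J/m³.

4.22 μJ/m³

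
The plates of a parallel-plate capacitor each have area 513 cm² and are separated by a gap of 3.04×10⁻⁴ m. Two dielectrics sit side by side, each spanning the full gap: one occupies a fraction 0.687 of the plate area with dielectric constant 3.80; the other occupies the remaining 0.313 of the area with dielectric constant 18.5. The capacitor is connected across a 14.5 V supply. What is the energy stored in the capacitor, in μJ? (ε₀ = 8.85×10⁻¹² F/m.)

A = 513 cm² = 5.13×10⁻² m².
Side-by-side slabs ⇒ two capacitors in parallel, each spanning the full gap.
C₁ = κ₁ε₀A₁/d = 3.80 × 8.85×10⁻¹² × 3.52×10⁻² / 3.04×10⁻⁴ = 3.90×10⁻⁹ F.
C₂ = κ₂ε₀A₂/d = 18.5 × 8.85×10⁻¹² × 1.61×10⁻² / 3.04×10⁻⁴ = 8.65×10⁻⁹ F.
C = C₁ + C₂ = 1.25×10⁻⁸ F.
U = ½CV² = ½ × 1.25×10⁻⁸ × (14.5)² = 1.32×10⁻⁶ J.

U ≈ 1.32 μJ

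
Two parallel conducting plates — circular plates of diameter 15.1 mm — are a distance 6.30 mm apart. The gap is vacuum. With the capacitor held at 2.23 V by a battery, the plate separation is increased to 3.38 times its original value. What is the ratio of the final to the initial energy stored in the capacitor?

U₂/U₁ ≈ 0.296

Battery connected ⇒ V is held fixed.
C₂ = 0.296 C₁ and U = ½CV², so U₂/U₁ = C₂/C₁ = 0.296.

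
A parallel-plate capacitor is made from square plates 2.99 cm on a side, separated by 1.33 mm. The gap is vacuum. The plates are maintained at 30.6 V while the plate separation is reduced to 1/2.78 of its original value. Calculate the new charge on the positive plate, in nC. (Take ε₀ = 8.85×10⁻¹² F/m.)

A = (2.99 cm)² = 8.94×10⁻⁴ m².
Initially C₁ = ε₀A/d = 8.85×10⁻¹² × 8.94×10⁻⁴ / 1.33×10⁻³ = 5.95×10⁻¹² F.
Q₁ = 1.82×10⁻¹⁰ C.
Battery connected ⇒ V is held fixed. C₂ = 2.78 C₁ and Q = CV, so Q₂/Q₁ = C₂/C₁ = 2.78.
Q₂ = 2.78 × 1.82×10⁻¹⁰ = 5.06×10⁻¹⁰ C.

0.506 nC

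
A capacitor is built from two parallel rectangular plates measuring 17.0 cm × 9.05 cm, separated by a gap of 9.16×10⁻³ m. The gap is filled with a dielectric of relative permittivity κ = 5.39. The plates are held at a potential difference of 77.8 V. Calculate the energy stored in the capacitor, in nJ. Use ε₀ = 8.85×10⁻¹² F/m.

A = 17.0 × 9.05 cm² = 1.54×10⁻² m².
C = κε₀A/d = 5.39 × 8.85×10⁻¹² × 1.54×10⁻² / 9.16×10⁻³ = 8.01×10⁻¹¹ F.
U = ½CV² = ½ × 8.01×10⁻¹¹ × (77.8)² = 2.42×10⁻⁷ J.

U ≈ 242 nJ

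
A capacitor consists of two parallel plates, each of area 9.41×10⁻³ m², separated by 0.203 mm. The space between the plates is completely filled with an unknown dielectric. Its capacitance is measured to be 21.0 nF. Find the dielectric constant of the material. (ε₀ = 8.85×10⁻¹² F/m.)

51.2

κ = Cd/(ε₀A) = 2.10×10⁻⁸ × 2.03×10⁻⁴ / (8.85×10⁻¹² × 9.41×10⁻³) = 51.2.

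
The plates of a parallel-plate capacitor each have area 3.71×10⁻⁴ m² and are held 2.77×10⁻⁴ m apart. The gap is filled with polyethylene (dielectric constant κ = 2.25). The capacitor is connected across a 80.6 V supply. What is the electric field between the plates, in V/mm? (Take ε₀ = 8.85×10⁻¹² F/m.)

291 V/mm

E = V/d = 80.6 / 2.77×10⁻⁴ = 2.91×10⁵ V/m.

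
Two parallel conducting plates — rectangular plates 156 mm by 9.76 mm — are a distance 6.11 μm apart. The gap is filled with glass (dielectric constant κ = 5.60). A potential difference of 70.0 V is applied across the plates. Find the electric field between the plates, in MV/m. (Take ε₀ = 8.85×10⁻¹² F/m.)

E = V/d = 70.0 / 6.11×10⁻⁶ = 1.15×10⁷ V/m.

E ≈ 11.5 MV/m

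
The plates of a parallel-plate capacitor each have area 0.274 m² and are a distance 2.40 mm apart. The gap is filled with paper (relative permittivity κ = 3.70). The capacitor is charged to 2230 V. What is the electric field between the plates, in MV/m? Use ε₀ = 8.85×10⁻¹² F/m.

0.929 MV/m

E = V/d = 2230 / 2.40×10⁻³ = 9.29×10⁵ V/m.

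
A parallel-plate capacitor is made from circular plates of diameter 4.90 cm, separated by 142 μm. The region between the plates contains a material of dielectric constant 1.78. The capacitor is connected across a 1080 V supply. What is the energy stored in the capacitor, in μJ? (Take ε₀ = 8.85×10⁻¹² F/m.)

A = π(4.90/2 cm)² = 1.89×10⁻³ m².
C = κε₀A/d = 1.78 × 8.85×10⁻¹² × 1.89×10⁻³ / 1.42×10⁻⁴ = 2.09×10⁻¹⁰ F.
U = ½CV² = ½ × 2.09×10⁻¹⁰ × (1080)² = 1.22×10⁻⁴ J.

U ≈ 122 μJ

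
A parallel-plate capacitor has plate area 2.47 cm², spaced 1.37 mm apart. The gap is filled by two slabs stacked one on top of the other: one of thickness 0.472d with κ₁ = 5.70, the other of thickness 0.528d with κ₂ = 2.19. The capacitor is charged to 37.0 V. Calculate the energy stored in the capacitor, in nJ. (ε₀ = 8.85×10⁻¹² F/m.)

3.37 nJ

A = 2.47 cm² = 2.47×10⁻⁴ m².
Stacked slabs ⇒ two capacitors in series, each with the full plate area.
C₁ = κ₁ε₀A/d₁ = 5.70 × 8.85×10⁻¹² × 2.47×10⁻⁴ / 6.47×10⁻⁴ = 1.93×10⁻¹¹ F.
C₂ = κ₂ε₀A/d₂ = 2.19 × 8.85×10⁻¹² × 2.47×10⁻⁴ / 7.23×10⁻⁴ = 6.62×10⁻¹² F.
C = (1/C₁ + 1/C₂)⁻¹ = 4.93×10⁻¹² F.
U = ½CV² = ½ × 4.93×10⁻¹² × (37.0)² = 3.37×10⁻⁹ J.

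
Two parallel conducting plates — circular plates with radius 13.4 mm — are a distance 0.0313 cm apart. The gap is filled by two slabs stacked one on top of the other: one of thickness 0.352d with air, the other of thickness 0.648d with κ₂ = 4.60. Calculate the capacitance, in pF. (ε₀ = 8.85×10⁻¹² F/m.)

32.4 pF

A = π(13.4 mm)² = 5.64×10⁻⁴ m².
Stacked slabs ⇒ two capacitors in series, each with the full plate area.
C₁ = κ₁ε₀A/d₁ = 1.00 × 8.85×10⁻¹² × 5.64×10⁻⁴ / 1.10×10⁻⁴ = 4.53×10⁻¹¹ F.
C₂ = κ₂ε₀A/d₂ = 4.60 × 8.85×10⁻¹² × 5.64×10⁻⁴ / 2.03×10⁻⁴ = 1.13×10⁻¹⁰ F.
C = (1/C₁ + 1/C₂)⁻¹ = 3.24×10⁻¹¹ F.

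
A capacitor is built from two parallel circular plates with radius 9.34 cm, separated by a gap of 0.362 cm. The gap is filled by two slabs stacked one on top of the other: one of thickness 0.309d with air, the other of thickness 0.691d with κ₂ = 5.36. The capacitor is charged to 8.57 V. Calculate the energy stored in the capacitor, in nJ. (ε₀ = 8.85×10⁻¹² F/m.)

U ≈ 5.62 nJ

A = π(9.34 cm)² = 2.74×10⁻² m².
Stacked slabs ⇒ two capacitors in series, each with the full plate area.
C₁ = κ₁ε₀A/d₁ = 1.00 × 8.85×10⁻¹² × 2.74×10⁻² / 1.12×10⁻³ = 2.17×10⁻¹⁰ F.
C₂ = κ₂ε₀A/d₂ = 5.36 × 8.85×10⁻¹² × 2.74×10⁻² / 2.50×10⁻³ = 5.20×10⁻¹⁰ F.
C = (1/C₁ + 1/C₂)⁻¹ = 1.53×10⁻¹⁰ F.
U = ½CV² = ½ × 1.53×10⁻¹⁰ × (8.57)² = 5.62×10⁻⁹ J.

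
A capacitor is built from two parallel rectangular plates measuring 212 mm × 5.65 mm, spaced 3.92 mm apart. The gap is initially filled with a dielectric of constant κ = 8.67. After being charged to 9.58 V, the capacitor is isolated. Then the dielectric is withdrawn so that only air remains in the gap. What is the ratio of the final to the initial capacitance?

C = κε₀A/d scales with κ, so C₂/C₁ = 1/κ = 1/8.67 = 0.115.

C₂/C₁ ≈ 0.115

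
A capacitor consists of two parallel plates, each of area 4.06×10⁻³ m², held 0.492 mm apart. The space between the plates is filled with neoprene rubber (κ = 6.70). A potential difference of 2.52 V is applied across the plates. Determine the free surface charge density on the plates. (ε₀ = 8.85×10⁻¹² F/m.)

304 nC/m²

C = κε₀A/d = 6.70 × 8.85×10⁻¹² × 4.06×10⁻³ / 4.92×10⁻⁴ = 4.89×10⁻¹⁰ F.
σ = Q/A = CV/A = 4.89×10⁻¹⁰ × 2.52 / 4.06×10⁻³ = 3.04×10⁻⁷ C/m².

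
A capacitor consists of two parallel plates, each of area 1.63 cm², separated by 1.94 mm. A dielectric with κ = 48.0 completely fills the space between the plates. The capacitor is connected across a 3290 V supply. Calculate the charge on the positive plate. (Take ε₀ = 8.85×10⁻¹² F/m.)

117 nC

A = 1.63 cm² = 1.63×10⁻⁴ m².
C = κε₀A/d = 48.0 × 8.85×10⁻¹² × 1.63×10⁻⁴ / 1.94×10⁻³ = 3.57×10⁻¹¹ F.
Q = CV = 3.57×10⁻¹¹ × 3290 = 1.17×10⁻⁷ C.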